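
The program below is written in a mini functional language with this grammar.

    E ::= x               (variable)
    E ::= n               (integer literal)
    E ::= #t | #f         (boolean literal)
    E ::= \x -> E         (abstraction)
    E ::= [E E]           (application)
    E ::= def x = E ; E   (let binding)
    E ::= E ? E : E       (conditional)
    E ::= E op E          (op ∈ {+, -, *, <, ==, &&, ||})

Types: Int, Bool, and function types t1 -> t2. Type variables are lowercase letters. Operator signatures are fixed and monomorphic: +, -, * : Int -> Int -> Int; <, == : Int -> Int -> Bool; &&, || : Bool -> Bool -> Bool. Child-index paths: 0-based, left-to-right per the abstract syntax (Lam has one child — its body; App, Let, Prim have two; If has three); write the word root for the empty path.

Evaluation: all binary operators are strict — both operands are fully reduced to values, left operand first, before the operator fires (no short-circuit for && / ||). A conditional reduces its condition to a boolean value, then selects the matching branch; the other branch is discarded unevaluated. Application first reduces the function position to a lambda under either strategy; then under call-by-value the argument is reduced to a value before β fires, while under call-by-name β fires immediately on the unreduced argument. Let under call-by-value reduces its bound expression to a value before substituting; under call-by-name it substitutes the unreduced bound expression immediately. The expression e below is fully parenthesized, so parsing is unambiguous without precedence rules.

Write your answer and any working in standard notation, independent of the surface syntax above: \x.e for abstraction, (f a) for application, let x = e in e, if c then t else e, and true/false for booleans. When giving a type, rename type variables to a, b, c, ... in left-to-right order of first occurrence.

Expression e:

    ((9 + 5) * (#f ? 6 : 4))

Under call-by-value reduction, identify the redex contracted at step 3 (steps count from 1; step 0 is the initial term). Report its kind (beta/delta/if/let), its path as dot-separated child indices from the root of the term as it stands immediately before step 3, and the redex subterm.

Answer: delta at root : (14 * 4)

Working:
step 0: ((9 + 5) * (if false then 6 else 4))
step 1: [delta@0] (14 * (if false then 6 else 4))
step 2: [if@1] (14 * 4)
step 3: [delta@root] 56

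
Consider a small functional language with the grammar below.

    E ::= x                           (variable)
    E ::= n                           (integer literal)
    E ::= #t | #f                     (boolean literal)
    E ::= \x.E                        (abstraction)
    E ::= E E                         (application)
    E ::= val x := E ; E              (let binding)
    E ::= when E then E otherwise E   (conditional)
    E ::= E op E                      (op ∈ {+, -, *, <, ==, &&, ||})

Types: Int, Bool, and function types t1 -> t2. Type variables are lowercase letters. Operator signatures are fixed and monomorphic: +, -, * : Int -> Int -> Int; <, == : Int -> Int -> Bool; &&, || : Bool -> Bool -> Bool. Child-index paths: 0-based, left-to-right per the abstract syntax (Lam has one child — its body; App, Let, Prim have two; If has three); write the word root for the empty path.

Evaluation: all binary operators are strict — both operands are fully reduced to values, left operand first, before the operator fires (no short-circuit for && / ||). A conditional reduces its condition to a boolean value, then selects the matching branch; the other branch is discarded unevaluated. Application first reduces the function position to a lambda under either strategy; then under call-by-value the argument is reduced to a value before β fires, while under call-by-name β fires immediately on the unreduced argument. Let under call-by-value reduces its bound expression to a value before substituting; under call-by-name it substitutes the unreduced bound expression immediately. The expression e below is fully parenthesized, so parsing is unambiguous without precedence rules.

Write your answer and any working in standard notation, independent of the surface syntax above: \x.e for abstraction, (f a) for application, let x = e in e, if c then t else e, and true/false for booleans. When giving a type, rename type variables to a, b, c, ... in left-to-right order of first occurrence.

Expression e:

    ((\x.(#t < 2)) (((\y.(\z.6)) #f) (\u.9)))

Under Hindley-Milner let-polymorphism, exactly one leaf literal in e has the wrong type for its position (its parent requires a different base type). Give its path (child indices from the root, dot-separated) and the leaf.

Trace:
  unify Bool ~ Int
  FAIL: mismatch Bool ~ Int

Answer: 0.0.0 : true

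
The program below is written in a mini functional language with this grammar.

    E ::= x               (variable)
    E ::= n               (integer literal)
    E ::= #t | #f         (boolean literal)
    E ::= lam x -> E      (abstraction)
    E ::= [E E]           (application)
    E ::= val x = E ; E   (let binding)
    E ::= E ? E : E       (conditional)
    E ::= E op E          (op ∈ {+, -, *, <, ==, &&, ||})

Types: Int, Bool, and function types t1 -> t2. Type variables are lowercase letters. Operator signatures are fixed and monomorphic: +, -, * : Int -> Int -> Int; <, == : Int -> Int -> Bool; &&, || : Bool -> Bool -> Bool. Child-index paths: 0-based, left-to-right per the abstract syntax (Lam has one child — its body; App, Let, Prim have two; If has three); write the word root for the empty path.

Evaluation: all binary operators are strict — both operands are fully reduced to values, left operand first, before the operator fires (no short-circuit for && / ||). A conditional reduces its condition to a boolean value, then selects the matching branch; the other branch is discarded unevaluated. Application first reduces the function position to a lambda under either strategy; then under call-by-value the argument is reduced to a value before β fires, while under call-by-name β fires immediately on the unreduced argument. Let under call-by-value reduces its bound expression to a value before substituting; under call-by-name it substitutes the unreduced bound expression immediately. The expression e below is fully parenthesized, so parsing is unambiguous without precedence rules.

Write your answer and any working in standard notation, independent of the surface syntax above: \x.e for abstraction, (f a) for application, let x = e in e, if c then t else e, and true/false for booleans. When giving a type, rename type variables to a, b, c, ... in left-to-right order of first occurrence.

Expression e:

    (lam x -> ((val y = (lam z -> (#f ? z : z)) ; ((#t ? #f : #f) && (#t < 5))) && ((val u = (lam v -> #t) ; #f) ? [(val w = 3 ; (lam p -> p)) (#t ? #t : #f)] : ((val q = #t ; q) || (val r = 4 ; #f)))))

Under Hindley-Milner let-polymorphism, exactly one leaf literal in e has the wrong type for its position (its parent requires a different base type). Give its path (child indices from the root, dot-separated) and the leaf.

Answer: 0.0.1.1.0 : true

Trace:
  unify Bool ~ Bool
z : b
z : b
  unify b ~ b
\z._ : b -> b
let y : forall. b -> b
  unify Bool ~ Bool
  unify Bool ~ Bool
  unify Bool ~ Bool
  unify Bool ~ Int
  FAIL: mismatch Bool ~ Int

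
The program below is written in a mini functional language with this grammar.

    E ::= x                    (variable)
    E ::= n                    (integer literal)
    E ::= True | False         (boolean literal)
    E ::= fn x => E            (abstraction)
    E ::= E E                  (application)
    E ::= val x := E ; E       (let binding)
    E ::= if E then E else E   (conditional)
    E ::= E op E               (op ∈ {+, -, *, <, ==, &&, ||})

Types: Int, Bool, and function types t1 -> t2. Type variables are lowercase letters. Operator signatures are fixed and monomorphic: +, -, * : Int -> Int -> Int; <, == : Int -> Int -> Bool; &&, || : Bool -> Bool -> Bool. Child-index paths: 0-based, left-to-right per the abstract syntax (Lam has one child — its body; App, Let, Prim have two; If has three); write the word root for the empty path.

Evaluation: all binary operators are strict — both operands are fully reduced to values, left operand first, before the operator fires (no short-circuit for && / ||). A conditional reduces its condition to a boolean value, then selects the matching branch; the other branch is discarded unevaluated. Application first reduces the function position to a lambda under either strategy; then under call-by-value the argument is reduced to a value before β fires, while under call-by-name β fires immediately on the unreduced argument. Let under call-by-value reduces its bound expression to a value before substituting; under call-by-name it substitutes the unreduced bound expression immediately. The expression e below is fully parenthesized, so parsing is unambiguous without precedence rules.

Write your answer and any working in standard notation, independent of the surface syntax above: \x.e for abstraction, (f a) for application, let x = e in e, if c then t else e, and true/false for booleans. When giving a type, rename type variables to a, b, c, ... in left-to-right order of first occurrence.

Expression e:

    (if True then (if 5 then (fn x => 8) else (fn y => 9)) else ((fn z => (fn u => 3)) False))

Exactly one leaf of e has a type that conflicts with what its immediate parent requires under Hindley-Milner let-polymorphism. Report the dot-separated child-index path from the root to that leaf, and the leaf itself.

Answer: 1.0 : 5

Derivation:
  unify Bool ~ Bool
  unify Int ~ Bool
  FAIL: mismatch Int ~ Bool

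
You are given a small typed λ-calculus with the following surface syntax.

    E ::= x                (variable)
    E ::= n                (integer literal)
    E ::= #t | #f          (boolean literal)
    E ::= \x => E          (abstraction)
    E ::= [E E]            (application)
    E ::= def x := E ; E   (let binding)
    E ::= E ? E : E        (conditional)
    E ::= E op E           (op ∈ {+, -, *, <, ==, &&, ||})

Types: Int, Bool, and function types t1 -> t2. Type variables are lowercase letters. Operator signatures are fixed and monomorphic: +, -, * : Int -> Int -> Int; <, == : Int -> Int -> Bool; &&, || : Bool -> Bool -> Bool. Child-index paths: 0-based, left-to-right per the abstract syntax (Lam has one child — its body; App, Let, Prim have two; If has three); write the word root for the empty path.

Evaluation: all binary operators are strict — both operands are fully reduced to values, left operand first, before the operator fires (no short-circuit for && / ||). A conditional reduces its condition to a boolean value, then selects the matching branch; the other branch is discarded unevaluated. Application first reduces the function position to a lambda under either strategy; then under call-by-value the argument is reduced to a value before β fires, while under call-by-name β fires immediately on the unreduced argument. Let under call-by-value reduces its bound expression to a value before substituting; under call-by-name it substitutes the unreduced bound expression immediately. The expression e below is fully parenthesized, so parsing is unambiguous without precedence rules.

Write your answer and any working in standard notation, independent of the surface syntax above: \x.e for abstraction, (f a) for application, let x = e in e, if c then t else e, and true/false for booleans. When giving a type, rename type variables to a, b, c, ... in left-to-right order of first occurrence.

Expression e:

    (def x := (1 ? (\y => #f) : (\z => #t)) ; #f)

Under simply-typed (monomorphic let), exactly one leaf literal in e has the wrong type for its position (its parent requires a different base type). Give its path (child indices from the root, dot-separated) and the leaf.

Trace:
  unify Int ~ Bool
  FAIL: mismatch Int ~ Bool

Answer: 0.0 : 1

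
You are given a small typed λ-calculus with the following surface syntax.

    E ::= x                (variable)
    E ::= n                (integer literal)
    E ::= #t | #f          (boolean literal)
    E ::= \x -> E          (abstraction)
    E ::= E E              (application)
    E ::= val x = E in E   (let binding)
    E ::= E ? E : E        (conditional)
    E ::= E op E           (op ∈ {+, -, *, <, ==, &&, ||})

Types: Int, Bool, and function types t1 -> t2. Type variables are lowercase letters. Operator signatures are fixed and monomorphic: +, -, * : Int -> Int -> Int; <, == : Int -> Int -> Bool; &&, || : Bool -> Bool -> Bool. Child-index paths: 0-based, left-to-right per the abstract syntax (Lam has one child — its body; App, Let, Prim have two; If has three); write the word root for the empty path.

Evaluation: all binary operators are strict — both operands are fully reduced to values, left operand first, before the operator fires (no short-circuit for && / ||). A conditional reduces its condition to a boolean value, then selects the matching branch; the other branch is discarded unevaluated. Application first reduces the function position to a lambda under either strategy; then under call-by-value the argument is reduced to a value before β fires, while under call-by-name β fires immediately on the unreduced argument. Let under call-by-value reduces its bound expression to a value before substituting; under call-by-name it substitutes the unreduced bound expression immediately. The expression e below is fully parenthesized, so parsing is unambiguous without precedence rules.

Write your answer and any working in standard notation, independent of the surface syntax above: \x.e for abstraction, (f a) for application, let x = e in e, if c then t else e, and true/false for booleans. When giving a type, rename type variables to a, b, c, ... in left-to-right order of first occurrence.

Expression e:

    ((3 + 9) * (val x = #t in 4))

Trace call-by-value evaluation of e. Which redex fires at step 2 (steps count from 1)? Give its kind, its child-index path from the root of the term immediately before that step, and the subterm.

Working:
step 0: ((3 + 9) * (let x = true in 4))
step 1: [delta@0] (12 * (let x = true in 4))
step 2: [let@1] (12 * 4)

Answer: let at 1 : (let x = true in 4)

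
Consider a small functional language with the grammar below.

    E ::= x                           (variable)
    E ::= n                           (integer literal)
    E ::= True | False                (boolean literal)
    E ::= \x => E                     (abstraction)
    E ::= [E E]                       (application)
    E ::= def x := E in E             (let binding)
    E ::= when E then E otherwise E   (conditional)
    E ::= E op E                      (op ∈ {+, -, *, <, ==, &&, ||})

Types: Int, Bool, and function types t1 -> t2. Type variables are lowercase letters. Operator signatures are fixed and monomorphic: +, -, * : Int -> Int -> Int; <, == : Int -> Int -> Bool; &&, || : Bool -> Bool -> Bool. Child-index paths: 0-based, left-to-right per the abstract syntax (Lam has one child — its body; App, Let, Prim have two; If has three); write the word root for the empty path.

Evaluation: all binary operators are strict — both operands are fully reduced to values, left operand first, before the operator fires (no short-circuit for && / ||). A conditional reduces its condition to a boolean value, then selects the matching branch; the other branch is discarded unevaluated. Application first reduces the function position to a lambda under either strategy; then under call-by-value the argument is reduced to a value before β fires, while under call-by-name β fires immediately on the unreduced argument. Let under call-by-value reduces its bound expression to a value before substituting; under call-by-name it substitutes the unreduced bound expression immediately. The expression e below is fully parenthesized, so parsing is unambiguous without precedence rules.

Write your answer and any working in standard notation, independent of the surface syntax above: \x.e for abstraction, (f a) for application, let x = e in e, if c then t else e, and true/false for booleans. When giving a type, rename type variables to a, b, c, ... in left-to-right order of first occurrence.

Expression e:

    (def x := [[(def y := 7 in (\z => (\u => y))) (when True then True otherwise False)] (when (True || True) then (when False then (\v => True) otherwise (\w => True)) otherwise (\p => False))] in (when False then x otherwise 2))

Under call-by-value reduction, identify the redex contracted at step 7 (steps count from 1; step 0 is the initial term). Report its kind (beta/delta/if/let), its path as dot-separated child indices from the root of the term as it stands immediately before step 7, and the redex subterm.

Working:
step 0: (let x = (((let y = 7 in (\z.(\u.y))) (if true then true else false)) (if (true || true) then (if false then (\v.true) else (\w.true)) else (\p.false))) in (if false then x else 2))
step 1: [let@0.0.0] (let x = (((\z.(\u.7)) (if true then true else false)) (if (true || true) then (if false then (\v.true) else (\w.true)) else (\p.false))) in (if false then x else 2))
step 2: [if@0.0.1] (let x = (((\z.(\u.7)) true) (if (true || true) then (if false then (\v.true) else (\w.true)) else (\p.false))) in (if false then x else 2))
step 3: [beta@0.0] (let x = ((\u.7) (if (true || true) then (if false then (\v.true) else (\w.true)) else (\p.false))) in (if false then x else 2))
step 4: [delta@0.1.0] (let x = ((\u.7) (if true then (if false then (\v.true) else (\w.true)) else (\p.false))) in (if false then x else 2))
step 5: [if@0.1] (let x = ((\u.7) (if false then (\v.true) else (\w.true))) in (if false then x else 2))
step 6: [if@0.1] (let x = ((\u.7) (\w.true)) in (if false then x else 2))
step 7: [beta@0] (let x = 7 in (if false then x else 2))

Answer: beta at 0 : ((\u.7) (\w.true))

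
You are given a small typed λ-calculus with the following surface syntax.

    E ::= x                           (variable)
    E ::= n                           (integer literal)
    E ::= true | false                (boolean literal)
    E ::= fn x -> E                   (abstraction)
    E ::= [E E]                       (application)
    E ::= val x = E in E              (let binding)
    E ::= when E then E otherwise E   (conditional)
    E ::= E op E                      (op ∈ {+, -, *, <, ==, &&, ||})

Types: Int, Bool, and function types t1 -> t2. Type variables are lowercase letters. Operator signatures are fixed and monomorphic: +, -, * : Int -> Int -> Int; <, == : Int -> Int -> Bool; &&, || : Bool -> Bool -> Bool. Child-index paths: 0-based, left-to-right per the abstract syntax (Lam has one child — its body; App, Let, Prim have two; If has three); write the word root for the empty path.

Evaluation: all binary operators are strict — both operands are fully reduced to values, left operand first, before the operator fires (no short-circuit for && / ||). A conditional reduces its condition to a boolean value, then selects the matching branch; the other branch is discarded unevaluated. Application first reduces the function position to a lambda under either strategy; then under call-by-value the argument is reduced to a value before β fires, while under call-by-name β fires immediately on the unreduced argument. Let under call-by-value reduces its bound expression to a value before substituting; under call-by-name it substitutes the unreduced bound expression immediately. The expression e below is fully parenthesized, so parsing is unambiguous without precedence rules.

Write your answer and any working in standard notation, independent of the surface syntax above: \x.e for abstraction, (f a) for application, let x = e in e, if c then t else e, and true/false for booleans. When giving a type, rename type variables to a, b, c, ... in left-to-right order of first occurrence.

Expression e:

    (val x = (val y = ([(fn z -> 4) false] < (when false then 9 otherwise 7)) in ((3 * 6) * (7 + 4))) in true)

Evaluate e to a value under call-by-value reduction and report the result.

Derivation:
step 0: (let x = (let y = (((\z.4) false) < (if false then 9 else 7)) in ((3 * 6) * (7 + 4))) in true)
step 1: [beta@0.0.0] (let x = (let y = (4 < (if false then 9 else 7)) in ((3 * 6) * (7 + 4))) in true)
step 2: [if@0.0.1] (let x = (let y = (4 < 7) in ((3 * 6) * (7 + 4))) in true)
step 3: [delta@0.0] (let x = (let y = true in ((3 * 6) * (7 + 4))) in true)
step 4: [let@0] (let x = ((3 * 6) * (7 + 4)) in true)
step 5: [delta@0.0] (let x = (18 * (7 + 4)) in true)
step 6: [delta@0.1] (let x = (18 * 11) in true)
step 7: [delta@0] (let x = 198 in true)
step 8: [let@root] true

Answer: true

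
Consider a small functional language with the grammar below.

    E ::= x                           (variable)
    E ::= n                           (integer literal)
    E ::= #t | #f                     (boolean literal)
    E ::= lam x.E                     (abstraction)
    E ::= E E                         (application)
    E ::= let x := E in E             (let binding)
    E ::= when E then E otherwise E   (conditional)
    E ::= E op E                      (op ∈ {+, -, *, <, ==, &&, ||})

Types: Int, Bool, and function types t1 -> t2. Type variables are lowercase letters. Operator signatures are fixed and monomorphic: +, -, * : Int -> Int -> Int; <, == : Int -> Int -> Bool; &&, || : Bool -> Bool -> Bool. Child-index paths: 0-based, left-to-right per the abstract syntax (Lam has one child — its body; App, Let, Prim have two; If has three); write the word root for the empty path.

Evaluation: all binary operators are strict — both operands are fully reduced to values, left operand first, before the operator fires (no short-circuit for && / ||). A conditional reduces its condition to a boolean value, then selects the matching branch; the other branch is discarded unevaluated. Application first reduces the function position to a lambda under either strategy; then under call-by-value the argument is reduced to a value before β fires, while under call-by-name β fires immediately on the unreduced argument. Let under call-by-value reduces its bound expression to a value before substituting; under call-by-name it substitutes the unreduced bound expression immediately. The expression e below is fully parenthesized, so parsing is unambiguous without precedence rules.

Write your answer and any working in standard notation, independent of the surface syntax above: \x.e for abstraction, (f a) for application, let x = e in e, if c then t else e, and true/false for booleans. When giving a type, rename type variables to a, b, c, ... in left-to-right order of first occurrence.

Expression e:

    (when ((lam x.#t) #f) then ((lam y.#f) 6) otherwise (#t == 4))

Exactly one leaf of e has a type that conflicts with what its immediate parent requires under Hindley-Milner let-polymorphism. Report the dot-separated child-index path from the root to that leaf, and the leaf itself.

Answer: 2.0 : true

Trace:
\x._ : a -> Bool
  unify a -> Bool ~ Bool -> b
  unify a ~ Bool
  unify Bool ~ b
_ _ : Bool
  unify Bool ~ Bool
\y._ : c -> Bool
  unify c -> Bool ~ Int -> d
  unify c ~ Int
  unify Bool ~ d
_ _ : Bool
  unify Bool ~ Int
  FAIL: mismatch Bool ~ Int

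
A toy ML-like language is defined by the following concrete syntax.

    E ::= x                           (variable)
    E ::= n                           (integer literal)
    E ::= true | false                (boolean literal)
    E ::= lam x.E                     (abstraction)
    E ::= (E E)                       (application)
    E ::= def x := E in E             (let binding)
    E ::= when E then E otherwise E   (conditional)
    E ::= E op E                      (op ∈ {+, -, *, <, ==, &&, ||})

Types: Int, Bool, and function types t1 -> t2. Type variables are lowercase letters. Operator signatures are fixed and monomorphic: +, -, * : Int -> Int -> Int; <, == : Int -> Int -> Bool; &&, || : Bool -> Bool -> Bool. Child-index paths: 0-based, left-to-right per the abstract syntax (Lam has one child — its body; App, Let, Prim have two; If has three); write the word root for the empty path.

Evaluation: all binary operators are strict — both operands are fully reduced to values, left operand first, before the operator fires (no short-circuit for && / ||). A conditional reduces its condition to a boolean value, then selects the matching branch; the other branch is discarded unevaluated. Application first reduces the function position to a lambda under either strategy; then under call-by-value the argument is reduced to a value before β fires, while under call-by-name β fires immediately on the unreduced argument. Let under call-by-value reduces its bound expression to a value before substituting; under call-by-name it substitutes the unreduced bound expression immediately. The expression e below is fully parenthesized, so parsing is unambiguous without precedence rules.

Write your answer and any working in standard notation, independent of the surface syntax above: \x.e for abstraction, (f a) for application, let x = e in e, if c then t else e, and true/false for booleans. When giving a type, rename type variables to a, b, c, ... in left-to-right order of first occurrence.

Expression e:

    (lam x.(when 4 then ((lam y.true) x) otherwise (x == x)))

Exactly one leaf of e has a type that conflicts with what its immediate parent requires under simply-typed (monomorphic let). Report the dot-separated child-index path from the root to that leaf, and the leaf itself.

Working:
  unify Int ~ Bool
  FAIL: mismatch Int ~ Bool

Answer: 0.0 : 4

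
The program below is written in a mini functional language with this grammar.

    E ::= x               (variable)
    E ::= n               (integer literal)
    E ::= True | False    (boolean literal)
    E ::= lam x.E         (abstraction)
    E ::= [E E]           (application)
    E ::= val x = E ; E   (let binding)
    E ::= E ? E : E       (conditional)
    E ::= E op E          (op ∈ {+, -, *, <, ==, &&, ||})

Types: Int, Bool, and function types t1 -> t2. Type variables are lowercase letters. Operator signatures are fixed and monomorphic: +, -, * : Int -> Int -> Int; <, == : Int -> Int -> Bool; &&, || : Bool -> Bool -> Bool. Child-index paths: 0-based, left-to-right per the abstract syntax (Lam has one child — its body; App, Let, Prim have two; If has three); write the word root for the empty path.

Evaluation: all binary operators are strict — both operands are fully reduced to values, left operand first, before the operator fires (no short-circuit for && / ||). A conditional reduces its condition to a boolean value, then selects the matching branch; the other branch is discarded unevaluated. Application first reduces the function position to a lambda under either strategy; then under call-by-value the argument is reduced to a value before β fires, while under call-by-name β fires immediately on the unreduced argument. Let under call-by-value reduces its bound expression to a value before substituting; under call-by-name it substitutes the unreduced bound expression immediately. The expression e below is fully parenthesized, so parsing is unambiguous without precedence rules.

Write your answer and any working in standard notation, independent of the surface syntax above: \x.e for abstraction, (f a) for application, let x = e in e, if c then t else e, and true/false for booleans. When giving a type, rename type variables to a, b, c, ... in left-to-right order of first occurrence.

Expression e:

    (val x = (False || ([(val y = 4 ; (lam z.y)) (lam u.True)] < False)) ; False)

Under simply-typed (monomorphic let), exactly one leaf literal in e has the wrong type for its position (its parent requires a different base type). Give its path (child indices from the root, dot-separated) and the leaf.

Trace:
  unify Bool ~ Bool
let y : Int
y : Int
\z._ : a -> Int
\u._ : b -> Bool
  unify a -> Int ~ (b -> Bool) -> c
  unify a ~ b -> Bool
  unify Int ~ c
_ _ : Int
  unify Int ~ Int
  unify Bool ~ Int
  FAIL: mismatch Bool ~ Int

Answer: 0.1.1 : false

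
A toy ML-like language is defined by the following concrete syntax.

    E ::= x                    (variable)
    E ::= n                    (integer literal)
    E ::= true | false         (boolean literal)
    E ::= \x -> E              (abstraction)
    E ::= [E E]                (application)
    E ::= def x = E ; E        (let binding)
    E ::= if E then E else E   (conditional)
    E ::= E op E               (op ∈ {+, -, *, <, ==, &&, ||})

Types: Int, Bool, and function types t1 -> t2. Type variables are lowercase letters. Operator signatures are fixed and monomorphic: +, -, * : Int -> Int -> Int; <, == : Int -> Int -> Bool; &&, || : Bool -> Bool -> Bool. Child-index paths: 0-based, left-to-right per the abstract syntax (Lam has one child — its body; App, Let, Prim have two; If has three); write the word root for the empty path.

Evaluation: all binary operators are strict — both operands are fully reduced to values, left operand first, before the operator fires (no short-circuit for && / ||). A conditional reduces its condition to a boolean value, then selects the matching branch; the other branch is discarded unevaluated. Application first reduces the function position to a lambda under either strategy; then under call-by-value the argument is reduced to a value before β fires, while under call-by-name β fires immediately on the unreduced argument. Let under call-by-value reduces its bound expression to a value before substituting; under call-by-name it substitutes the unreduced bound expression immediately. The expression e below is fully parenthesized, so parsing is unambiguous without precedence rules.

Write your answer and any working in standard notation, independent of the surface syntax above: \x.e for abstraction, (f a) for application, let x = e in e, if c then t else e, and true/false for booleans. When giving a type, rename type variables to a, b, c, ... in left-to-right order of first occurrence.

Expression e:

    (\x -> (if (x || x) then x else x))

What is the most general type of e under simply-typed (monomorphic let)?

Trace:
x : a
  unify a ~ Bool
x : Bool
  unify Bool ~ Bool
  unify Bool ~ Bool
x : Bool
x : Bool
  unify Bool ~ Bool
\x._ : Bool -> Bool

Answer: Bool -> Bool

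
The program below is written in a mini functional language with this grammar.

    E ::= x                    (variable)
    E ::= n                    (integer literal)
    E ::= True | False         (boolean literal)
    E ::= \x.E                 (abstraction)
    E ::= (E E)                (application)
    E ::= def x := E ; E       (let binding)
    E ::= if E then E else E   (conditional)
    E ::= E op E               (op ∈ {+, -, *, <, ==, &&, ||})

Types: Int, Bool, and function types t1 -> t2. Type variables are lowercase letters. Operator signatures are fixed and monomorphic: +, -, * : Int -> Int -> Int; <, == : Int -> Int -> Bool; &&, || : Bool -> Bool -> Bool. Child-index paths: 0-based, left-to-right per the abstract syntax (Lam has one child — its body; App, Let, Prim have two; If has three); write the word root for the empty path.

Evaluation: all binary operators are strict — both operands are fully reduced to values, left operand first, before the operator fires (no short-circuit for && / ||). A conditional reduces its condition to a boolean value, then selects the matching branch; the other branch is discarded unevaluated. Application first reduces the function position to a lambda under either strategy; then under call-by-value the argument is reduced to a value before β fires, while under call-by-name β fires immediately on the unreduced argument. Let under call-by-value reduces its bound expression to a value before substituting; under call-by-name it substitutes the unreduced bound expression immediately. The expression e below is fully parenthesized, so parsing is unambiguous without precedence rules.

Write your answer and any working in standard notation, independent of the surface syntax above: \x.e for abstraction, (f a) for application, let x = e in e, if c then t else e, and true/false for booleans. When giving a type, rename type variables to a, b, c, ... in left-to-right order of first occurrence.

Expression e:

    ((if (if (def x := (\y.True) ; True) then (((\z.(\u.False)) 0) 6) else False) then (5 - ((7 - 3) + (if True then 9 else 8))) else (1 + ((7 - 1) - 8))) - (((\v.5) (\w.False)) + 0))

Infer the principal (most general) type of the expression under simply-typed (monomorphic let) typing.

Trace:
\y._ : a -> Bool
let x : a -> Bool
  unify Bool ~ Bool
\u._ : c -> Bool
\z._ : b -> c -> Bool
  unify b -> c -> Bool ~ Int -> d
  unify b ~ Int
  unify c -> Bool ~ d
_ _ : c -> Bool
  unify c -> Bool ~ Int -> e
  unify c ~ Int
  unify Bool ~ e
_ _ : Bool
  unify Bool ~ Bool
  unify Bool ~ Bool
  unify Int ~ Int
  unify Int ~ Int
  unify Int ~ Int
  unify Int ~ Int
  unify Bool ~ Bool
  unify Int ~ Int
  unify Int ~ Int
  unify Int ~ Int
  unify Int ~ Int
  unify Int ~ Int
  unify Int ~ Int
  unify Int ~ Int
  unify Int ~ Int
  unify Int ~ Int
  unify Int ~ Int
  unify Int ~ Int
\v._ : f -> Int
\w._ : g -> Bool
  unify f -> Int ~ (g -> Bool) -> h
  unify f ~ g -> Bool
  unify Int ~ h
_ _ : Int
  unify Int ~ Int
  unify Int ~ Int
  unify Int ~ Int

Answer: Int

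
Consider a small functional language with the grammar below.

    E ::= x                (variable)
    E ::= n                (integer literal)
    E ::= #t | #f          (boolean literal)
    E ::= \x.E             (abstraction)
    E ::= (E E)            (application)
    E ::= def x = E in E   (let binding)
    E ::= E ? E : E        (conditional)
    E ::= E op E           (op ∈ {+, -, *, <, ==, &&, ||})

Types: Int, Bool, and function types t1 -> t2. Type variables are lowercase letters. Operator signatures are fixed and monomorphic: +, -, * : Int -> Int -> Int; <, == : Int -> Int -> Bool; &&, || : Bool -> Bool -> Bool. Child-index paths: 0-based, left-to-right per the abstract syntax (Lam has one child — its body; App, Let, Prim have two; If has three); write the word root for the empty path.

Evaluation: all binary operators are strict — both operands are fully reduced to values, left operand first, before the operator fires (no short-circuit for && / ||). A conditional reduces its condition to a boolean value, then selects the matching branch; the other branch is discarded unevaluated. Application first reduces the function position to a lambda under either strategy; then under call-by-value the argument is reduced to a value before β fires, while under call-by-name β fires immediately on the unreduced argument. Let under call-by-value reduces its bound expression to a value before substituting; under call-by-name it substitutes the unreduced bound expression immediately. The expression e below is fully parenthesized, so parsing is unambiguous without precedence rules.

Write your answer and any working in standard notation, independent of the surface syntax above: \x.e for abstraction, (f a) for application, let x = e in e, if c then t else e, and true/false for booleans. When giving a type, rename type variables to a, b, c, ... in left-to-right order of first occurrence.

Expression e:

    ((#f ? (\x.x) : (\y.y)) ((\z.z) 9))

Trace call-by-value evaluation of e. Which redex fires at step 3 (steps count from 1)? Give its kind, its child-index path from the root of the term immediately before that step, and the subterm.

Answer: beta at root : ((\y.y) 9)

Trace:
step 0: ((if false then (\x.x) else (\y.y)) ((\z.z) 9))
step 1: [if@0] ((\y.y) ((\z.z) 9))
step 2: [beta@1] ((\y.y) 9)
step 3: [beta@root] 9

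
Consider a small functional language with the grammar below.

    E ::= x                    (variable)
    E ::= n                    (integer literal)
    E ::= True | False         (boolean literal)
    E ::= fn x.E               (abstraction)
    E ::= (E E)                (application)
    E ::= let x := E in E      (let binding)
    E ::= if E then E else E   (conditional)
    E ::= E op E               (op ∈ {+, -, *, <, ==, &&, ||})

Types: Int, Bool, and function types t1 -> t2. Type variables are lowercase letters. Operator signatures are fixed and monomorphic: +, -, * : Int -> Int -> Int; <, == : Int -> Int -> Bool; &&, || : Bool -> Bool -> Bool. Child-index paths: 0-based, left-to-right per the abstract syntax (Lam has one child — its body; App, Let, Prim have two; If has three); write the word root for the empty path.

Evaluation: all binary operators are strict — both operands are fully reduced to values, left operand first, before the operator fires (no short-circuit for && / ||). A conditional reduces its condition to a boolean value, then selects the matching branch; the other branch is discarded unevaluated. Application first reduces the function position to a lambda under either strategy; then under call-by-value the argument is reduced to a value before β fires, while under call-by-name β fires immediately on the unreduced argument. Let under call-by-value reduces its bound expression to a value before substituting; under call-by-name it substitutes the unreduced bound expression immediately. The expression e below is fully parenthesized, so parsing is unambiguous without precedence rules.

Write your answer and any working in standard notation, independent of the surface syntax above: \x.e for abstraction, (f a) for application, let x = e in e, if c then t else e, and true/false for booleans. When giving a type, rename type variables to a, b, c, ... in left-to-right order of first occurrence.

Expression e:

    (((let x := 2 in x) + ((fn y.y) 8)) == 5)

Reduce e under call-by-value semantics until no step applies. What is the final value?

Answer: false

Working:
step 0: (((let x = 2 in x) + ((\y.y) 8)) == 5)
step 1: [let@0.0] ((2 + ((\y.y) 8)) == 5)
step 2: [beta@0.1] ((2 + 8) == 5)
step 3: [delta@0] (10 == 5)
step 4: [delta@root] false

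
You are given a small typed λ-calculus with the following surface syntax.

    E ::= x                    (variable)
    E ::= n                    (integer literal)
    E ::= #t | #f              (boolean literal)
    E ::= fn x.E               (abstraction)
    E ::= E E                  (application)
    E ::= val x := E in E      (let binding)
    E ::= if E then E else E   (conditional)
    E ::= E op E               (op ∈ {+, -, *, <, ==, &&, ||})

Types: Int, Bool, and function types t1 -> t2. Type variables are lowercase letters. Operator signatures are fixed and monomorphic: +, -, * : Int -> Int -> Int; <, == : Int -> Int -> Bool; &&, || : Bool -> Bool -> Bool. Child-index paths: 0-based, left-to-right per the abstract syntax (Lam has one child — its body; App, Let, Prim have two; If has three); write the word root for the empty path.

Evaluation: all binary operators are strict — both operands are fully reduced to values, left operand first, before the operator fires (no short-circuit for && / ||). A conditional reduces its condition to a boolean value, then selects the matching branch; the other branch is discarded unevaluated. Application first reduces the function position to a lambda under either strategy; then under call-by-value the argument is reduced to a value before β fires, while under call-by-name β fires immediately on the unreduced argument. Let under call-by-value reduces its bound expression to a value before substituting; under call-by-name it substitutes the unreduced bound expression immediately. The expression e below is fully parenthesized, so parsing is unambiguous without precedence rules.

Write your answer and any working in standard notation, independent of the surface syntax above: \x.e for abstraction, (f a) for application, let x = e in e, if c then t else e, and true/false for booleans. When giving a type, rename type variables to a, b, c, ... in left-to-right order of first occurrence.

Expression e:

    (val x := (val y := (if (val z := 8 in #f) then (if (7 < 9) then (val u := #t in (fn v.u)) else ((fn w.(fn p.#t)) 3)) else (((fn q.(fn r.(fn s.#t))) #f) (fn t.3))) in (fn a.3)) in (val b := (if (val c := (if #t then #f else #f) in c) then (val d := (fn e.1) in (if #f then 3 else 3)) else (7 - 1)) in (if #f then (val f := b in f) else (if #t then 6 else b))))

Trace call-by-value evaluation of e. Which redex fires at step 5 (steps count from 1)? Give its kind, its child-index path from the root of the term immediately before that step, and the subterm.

Working:
step 0: (let x = (let y = (if (let z = 8 in false) then (if (7 < 9) then (let u = true in (\v.u)) else ((\w.(\p.true)) 3)) else (((\q.(\r.(\s.true))) false) (\t.3))) in (\a.3)) in (let b = (if (let c = (if true then false else false) in c) then (let d = (\e.1) in (if false then 3 else 3)) else (7 - 1)) in (if false then (let f = b in f) else (if true then 6 else b))))
step 1: [let@0.0.0] (let x = (let y = (if false then (if (7 < 9) then (let u = true in (\v.u)) else ((\w.(\p.true)) 3)) else (((\q.(\r.(\s.true))) false) (\t.3))) in (\a.3)) in (let b = (if (let c = (if true then false else false) in c) then (let d = (\e.1) in (if false then 3 else 3)) else (7 - 1)) in (if false then (let f = b in f) else (if true then 6 else b))))
step 2: [if@0.0] (let x = (let y = (((\q.(\r.(\s.true))) false) (\t.3)) in (\a.3)) in (let b = (if (let c = (if true then false else false) in c) then (let d = (\e.1) in (if false then 3 else 3)) else (7 - 1)) in (if false then (let f = b in f) else (if true then 6 else b))))
step 3: [beta@0.0.0] (let x = (let y = ((\r.(\s.true)) (\t.3)) in (\a.3)) in (let b = (if (let c = (if true then false else false) in c) then (let d = (\e.1) in (if false then 3 else 3)) else (7 - 1)) in (if false then (let f = b in f) else (if true then 6 else b))))
step 4: [beta@0.0] (let x = (let y = (\s.true) in (\a.3)) in (let b = (if (let c = (if true then false else false) in c) then (let d = (\e.1) in (if false then 3 else 3)) else (7 - 1)) in (if false then (let f = b in f) else (if true then 6 else b))))
step 5: [let@0] (let x = (\a.3) in (let b = (if (let c = (if true then false else false) in c) then (let d = (\e.1) in (if false then 3 else 3)) else (7 - 1)) in (if false then (let f = b in f) else (if true then 6 else b))))

Answer: let at 0 : (let y = (\s.true) in (\a.3))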